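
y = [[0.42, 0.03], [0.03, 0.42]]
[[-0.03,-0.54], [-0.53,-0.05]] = y @ [[0.03, -1.28], [-1.27, -0.02]]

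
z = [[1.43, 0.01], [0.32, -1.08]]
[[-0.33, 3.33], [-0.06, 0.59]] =z @[[-0.23, 2.33], [-0.01, 0.14]]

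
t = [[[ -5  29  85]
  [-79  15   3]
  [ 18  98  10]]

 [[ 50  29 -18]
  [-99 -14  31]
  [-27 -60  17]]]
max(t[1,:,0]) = 50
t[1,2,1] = -60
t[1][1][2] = 31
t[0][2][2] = 10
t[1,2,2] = 17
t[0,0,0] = -5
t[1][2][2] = 17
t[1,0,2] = -18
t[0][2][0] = 18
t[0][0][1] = 29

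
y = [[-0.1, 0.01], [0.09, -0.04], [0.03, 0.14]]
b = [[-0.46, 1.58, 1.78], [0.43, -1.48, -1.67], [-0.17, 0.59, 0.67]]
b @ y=[[0.24, 0.18], [-0.23, -0.17], [0.09, 0.07]]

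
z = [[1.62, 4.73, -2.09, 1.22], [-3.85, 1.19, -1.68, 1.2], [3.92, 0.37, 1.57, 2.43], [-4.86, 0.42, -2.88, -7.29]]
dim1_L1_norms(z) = [9.66, 7.92, 8.29, 15.45]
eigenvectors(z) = [[-0.64+0.00j, -0.64-0.00j, (0.07+0j), (-0.27+0j)],  [-0.13-0.54j, (-0.13+0.54j), 0.24+0.00j, (0.48+0j)],  [-0.16+0.36j, -0.16-0.36j, (0.25+0j), 0.83+0.00j],  [(0.22-0.28j), 0.22+0.28j, (-0.94+0j), (-0.12+0j)]]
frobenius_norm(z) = 12.67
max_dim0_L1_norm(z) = 14.25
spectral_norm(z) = 10.57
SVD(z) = [[-0.13, -0.92, 0.33, -0.18],[0.21, -0.39, -0.81, 0.39],[-0.45, 0.00, 0.29, 0.84],[0.86, -0.04, 0.40, 0.32]] @ diag([10.56721883429504, 5.686157610515226, 4.054937112255032, 0.14622842458553542]) @ [[-0.66, -0.01, -0.31, -0.69], [0.04, -0.85, 0.47, -0.23], [0.7, 0.21, -0.00, -0.68], [-0.27, 0.48, 0.82, -0.13]]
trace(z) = -2.91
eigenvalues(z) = [(1.61+5.66j), (1.61-5.66j), (-6.3+0j), (0.16+0j)]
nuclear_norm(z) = 20.45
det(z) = -35.63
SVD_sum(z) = [[0.87, 0.02, 0.41, 0.91], [-1.45, -0.03, -0.68, -1.52], [3.11, 0.07, 1.47, 3.25], [-5.97, -0.13, -2.81, -6.24]] + [[-0.19, 4.44, -2.47, 1.21], [-0.08, 1.89, -1.05, 0.51], [0.0, -0.01, 0.00, -0.0], [-0.01, 0.18, -0.10, 0.05]] + [[0.93, 0.28, -0.00, -0.9],[-2.30, -0.69, 0.01, 2.21],[0.84, 0.25, -0.00, -0.81],[1.13, 0.34, -0.00, -1.09]] + [[0.01, -0.01, -0.02, 0.0], [-0.02, 0.03, 0.05, -0.01], [-0.03, 0.06, 0.1, -0.02], [-0.01, 0.02, 0.04, -0.01]]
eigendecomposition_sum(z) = [[0.74+2.75j, (2.44-0.39j), -1.12+1.18j, 0.38+0.40j], [-2.17+1.15j, 0.80+1.97j, -1.21-0.71j, -0.26+0.40j], [(1.72+0.27j), 0.38-1.45j, (0.38+0.91j), (0.32-0.11j)], [(-1.45-0.61j), -0.66+1.19j, (-0.14-0.89j), (-0.31+0.03j)]] + [[(0.74-2.75j), 2.44+0.39j, (-1.12-1.18j), 0.38-0.40j],[(-2.17-1.15j), 0.80-1.97j, -1.21+0.71j, (-0.26-0.4j)],[(1.72-0.27j), (0.38+1.45j), (0.38-0.91j), 0.32+0.11j],[-1.45+0.61j, (-0.66-1.19j), (-0.14+0.89j), (-0.31-0.03j)]] + [[0.14+0.00j, (-0.12+0j), 0.18+0.00j, 0.47+0.00j], [(0.5+0j), -0.44+0.00j, (0.66+0j), (1.7+0j)], [(0.51+0j), -0.46+0.00j, 0.68+0.00j, 1.75+0.00j], [-1.96-0.00j, 1.74-0.00j, (-2.59-0j), (-6.67-0j)]] + [[(0.01-0j), (-0.02-0j), (-0.04-0j), (-0.02-0j)], [(-0.02+0j), (0.03+0j), (0.07+0j), (0.03+0j)], [(-0.03+0j), 0.06+0.00j, (0.13+0j), (0.05+0j)], [-0j, -0.01-0.00j, (-0.02-0j), -0.01-0.00j]]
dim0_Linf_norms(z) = [4.86, 4.73, 2.88, 7.29]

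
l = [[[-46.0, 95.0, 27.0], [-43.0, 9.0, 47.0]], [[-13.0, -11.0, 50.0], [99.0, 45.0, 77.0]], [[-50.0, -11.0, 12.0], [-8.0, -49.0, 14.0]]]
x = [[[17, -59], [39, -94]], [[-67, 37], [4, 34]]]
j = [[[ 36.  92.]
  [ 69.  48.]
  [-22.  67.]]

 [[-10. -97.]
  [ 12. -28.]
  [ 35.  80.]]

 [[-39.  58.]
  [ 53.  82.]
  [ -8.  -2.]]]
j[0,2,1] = 67.0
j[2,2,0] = -8.0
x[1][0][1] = 37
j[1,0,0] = -10.0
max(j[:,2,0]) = 35.0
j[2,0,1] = 58.0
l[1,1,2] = 77.0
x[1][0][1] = 37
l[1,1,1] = 45.0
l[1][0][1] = -11.0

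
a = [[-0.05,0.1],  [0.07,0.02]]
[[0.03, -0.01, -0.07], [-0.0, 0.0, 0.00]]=a @ [[-0.09,0.04,0.19], [0.29,-0.11,-0.58]]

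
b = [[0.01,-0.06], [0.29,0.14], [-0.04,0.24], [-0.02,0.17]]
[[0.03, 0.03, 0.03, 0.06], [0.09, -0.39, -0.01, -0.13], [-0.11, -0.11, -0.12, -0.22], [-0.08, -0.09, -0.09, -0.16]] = b@[[0.49,-1.05,0.19,0.00], [-0.39,-0.64,-0.48,-0.92]]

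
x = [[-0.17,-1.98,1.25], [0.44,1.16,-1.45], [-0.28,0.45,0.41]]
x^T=[[-0.17, 0.44, -0.28],[-1.98, 1.16, 0.45],[1.25, -1.45, 0.41]]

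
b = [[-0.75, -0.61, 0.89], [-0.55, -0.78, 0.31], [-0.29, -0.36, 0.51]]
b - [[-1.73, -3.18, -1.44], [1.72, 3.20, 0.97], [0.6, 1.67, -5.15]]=[[0.98, 2.57, 2.33], [-2.27, -3.98, -0.66], [-0.89, -2.03, 5.66]]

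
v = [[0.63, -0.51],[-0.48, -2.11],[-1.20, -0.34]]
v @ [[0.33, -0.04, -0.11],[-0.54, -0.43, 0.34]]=[[0.48, 0.19, -0.24], [0.98, 0.93, -0.66], [-0.21, 0.19, 0.02]]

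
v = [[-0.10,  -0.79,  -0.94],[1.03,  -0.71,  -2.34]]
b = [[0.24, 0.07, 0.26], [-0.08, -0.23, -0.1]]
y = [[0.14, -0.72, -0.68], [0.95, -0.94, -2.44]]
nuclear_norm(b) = 0.59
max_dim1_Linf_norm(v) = 2.34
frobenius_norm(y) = 2.96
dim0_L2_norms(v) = [1.03, 1.06, 2.52]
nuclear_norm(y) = 3.36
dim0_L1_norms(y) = [1.09, 1.66, 3.12]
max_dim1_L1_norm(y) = 4.33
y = b + v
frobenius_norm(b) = 0.45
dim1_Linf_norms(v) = [0.94, 2.34]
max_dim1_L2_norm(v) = 2.65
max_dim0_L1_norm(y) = 3.12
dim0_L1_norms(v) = [1.13, 1.5, 3.28]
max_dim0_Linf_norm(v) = 2.34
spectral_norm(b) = 0.41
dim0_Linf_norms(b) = [0.24, 0.23, 0.26]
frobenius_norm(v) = 2.93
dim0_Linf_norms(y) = [0.95, 0.94, 2.44]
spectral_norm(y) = 2.92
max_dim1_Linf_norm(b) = 0.26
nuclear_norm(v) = 3.52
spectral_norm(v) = 2.85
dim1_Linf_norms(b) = [0.26, 0.23]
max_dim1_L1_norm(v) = 4.08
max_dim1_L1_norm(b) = 0.57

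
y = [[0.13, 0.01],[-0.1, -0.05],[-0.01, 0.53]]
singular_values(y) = [0.53, 0.16]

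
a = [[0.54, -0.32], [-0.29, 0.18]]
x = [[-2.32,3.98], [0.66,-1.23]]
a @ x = [[-1.46, 2.54], [0.79, -1.38]]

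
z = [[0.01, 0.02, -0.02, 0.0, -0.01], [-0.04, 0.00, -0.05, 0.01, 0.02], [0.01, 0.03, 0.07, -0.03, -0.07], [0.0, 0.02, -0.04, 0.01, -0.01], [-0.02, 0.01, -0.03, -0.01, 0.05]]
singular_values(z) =[0.13, 0.06, 0.04, 0.03, 0.0]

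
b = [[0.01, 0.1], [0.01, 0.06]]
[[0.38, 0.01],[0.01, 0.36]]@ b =[[0.00, 0.04], [0.00, 0.02]]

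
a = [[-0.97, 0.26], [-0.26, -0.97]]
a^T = [[-0.97, -0.26], [0.26, -0.97]]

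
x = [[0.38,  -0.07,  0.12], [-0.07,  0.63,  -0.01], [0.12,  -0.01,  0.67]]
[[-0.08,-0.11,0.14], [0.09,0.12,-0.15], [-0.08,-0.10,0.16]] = x @ [[-0.17, -0.23, 0.27], [0.12, 0.16, -0.2], [-0.09, -0.11, 0.18]]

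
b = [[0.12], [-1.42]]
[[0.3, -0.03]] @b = [[0.08]]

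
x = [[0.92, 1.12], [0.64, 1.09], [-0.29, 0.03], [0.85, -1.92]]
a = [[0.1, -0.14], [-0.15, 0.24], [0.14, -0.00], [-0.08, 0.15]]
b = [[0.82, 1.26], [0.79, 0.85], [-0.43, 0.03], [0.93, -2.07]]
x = b + a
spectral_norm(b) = 2.57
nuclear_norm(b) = 4.10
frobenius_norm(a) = 0.40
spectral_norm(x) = 2.48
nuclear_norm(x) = 3.91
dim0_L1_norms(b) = [2.97, 4.21]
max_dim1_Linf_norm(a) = 0.24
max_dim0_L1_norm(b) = 4.21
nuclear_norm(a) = 0.50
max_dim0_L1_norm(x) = 4.16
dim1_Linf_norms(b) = [1.26, 0.85, 0.43, 2.07]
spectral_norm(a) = 0.38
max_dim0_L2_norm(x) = 2.48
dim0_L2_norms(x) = [1.44, 2.48]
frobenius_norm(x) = 2.86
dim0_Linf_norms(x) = [0.92, 1.92]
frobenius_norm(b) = 2.99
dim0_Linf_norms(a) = [0.15, 0.24]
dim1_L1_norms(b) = [2.08, 1.64, 0.46, 3.0]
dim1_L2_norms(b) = [1.5, 1.16, 0.43, 2.27]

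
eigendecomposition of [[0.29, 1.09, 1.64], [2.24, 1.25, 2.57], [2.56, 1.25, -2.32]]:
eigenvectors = [[-0.45, -0.52, -0.28], [-0.82, 0.83, -0.34], [-0.36, -0.2, 0.9]]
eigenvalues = [3.62, -0.8, -3.6]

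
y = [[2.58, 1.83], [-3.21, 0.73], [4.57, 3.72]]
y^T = [[2.58, -3.21, 4.57], [1.83, 0.73, 3.72]]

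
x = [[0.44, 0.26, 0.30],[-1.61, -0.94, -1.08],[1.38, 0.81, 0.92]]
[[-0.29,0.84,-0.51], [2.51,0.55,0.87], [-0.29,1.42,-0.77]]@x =[[-2.18,  -1.28,  -1.46], [1.42,  0.84,  0.96], [-3.48,  -2.03,  -2.33]]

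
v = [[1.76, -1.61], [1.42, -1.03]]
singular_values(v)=[2.96, 0.16]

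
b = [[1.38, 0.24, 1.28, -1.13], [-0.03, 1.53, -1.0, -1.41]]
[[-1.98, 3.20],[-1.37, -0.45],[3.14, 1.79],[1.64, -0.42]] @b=[[-2.83, 4.42, -5.73, -2.27], [-1.88, -1.02, -1.3, 2.18], [4.28, 3.49, 2.23, -6.07], [2.28, -0.25, 2.52, -1.26]]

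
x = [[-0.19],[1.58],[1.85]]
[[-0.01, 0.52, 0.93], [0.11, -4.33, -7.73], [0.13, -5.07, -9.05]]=x @ [[0.07,-2.74,-4.89]]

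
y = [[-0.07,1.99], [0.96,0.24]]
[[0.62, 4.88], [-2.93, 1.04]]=y@[[-3.10, 0.47],[0.20, 2.47]]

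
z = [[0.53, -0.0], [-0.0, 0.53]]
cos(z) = [[0.86, 0.0], [0.0, 0.86]]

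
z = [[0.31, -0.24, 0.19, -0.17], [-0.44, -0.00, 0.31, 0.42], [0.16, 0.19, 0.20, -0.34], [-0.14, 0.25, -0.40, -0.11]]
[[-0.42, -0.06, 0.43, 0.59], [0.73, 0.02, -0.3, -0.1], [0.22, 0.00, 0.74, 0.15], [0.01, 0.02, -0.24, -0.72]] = z @ [[-0.53, 0.19, 0.11, 1.48], [1.45, 0.30, 0.19, -0.28], [0.94, -0.01, 1.06, 0.92], [0.48, 0.25, -1.39, 0.64]]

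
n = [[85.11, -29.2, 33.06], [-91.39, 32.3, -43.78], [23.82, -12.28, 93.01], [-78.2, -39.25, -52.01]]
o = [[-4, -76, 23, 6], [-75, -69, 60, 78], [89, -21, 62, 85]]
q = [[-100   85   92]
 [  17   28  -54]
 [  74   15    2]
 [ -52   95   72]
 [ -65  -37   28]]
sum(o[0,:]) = -51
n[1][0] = -91.39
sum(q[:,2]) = 140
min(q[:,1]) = -37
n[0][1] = -29.2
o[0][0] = -4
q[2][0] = 74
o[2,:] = [89, -21, 62, 85]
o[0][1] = -76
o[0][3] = 6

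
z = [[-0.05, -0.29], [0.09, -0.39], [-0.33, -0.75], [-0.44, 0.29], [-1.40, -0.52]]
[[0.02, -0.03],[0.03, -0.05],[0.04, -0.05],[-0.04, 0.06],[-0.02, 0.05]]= z@[[0.04, -0.07], [-0.07, 0.1]]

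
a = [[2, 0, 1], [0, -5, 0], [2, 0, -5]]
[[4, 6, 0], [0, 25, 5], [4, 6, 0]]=a@[[2, 3, 0], [0, -5, -1], [0, 0, 0]]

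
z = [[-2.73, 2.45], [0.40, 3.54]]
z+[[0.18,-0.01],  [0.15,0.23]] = [[-2.55, 2.44], [0.55, 3.77]]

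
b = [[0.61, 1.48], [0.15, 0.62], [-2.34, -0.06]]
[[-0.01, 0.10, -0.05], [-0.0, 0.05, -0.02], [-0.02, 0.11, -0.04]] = b @ [[0.01, -0.05, 0.02], [-0.01, 0.09, -0.04]]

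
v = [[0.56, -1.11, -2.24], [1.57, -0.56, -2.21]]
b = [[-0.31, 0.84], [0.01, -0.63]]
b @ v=[[1.15, -0.13, -1.16],[-0.98, 0.34, 1.37]]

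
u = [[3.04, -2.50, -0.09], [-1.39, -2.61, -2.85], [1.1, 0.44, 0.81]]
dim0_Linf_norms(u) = [3.04, 2.61, 2.85]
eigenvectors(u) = [[-0.91,0.43,0.4],[0.32,0.58,0.88],[-0.28,-0.69,-0.26]]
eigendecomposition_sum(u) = [[3.18, -1.16, 0.98],  [-1.11, 0.4, -0.34],  [0.98, -0.36, 0.30]] + [[-0.03, 0.07, 0.18],[-0.04, 0.09, 0.25],[0.05, -0.11, -0.3]] + [[-0.11, -1.41, -1.25], [-0.24, -3.11, -2.76], [0.07, 0.91, 0.8]]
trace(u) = 1.24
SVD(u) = [[-0.47, -0.87, 0.18], [-0.86, 0.40, -0.3], [0.19, -0.3, -0.94]] @ diag([4.398475221188364, 3.881086966213789, 0.12914987137982906]) @ [[-0.0,0.8,0.6], [-0.91,0.25,-0.34], [-0.42,-0.55,0.72]]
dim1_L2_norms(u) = [3.94, 4.11, 1.44]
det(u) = 2.20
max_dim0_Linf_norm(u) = 3.04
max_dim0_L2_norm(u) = 3.64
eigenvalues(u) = [3.88, -0.24, -2.41]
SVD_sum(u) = [[0.0, -1.63, -1.24],[0.01, -3.03, -2.3],[-0.00, 0.67, 0.51]] + [[3.05, -0.85, 1.13],[-1.41, 0.4, -0.53],[1.05, -0.29, 0.39]] + [[-0.01, -0.01, 0.02], [0.02, 0.02, -0.03], [0.05, 0.07, -0.09]]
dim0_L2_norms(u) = [3.52, 3.64, 2.96]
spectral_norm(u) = 4.40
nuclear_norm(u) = 8.41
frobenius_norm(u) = 5.87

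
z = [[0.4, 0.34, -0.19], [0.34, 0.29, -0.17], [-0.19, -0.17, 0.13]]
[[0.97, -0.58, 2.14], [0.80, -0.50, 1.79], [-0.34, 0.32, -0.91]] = z @ [[5.26, -0.34, 2.69],  [-1.83, -0.78, 5.23],  [2.7, 0.96, 3.76]]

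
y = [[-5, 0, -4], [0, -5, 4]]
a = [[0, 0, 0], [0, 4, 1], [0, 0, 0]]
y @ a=[[0, 0, 0], [0, -20, -5]]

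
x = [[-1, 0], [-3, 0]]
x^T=[[-1, -3], [0, 0]]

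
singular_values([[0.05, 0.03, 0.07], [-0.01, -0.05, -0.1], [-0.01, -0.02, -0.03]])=[0.15, 0.03, 0.0]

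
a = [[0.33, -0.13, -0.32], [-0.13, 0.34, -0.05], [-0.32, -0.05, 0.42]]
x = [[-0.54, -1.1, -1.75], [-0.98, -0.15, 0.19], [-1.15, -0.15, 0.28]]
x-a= [[-0.87, -0.97, -1.43], [-0.85, -0.49, 0.24], [-0.83, -0.1, -0.14]]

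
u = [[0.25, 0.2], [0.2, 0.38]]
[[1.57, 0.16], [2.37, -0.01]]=u@[[2.19, 1.15], [5.09, -0.63]]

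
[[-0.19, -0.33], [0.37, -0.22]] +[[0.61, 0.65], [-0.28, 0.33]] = [[0.42, 0.32],[0.09, 0.11]]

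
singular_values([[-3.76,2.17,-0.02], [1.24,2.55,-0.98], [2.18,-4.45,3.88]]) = [7.27, 3.56, 1.38]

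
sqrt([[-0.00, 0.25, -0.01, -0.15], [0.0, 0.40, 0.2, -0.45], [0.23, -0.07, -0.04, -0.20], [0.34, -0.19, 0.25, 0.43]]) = [[0.27, 0.24, -0.08, -0.10],[-0.07, 0.66, 0.28, -0.29],[0.43, -0.20, 0.34, -0.21],[0.21, -0.13, 0.30, 0.69]]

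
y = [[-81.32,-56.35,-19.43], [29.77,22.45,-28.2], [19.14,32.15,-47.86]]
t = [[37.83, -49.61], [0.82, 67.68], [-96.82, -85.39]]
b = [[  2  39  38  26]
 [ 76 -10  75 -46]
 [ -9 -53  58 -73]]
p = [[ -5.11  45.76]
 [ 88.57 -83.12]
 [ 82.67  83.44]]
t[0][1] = -49.61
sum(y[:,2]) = -95.49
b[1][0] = 76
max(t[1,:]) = 67.68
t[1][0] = 0.82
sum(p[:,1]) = 46.07999999999999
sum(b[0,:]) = 105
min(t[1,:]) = 0.82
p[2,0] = 82.67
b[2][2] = 58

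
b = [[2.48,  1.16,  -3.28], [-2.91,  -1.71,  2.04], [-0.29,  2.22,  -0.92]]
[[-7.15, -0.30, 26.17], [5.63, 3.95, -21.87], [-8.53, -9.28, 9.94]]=b @ [[1.18, 0.55, 2.25], [-2.83, -4.57, 2.54], [2.07, -1.11, -5.38]]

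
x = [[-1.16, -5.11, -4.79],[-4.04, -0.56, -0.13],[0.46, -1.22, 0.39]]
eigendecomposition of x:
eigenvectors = [[-0.78+0.00j, (-0.45-0.18j), -0.45+0.18j], [(-0.62+0j), (0.7+0j), 0.70-0.00j], [-0.07+0.00j, -0.47+0.23j, (-0.47-0.23j)]]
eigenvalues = [(-5.64+0j), (2.16+1.03j), (2.16-1.03j)]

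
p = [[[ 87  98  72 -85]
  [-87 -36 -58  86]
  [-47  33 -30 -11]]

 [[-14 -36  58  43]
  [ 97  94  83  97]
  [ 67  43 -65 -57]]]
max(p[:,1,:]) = 97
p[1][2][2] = -65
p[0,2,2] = -30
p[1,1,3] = 97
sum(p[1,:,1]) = 101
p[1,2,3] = -57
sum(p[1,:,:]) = 410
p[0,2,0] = -47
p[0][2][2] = -30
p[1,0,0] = -14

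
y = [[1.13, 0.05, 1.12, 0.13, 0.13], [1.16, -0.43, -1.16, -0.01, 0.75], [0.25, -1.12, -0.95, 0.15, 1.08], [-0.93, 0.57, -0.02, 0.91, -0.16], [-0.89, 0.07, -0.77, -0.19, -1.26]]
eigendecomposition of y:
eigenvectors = [[0.26+0.01j, 0.26-0.01j, (0.26+0.45j), (0.26-0.45j), (0.29+0j)], [(-0.61+0j), -0.61-0.00j, (0.48-0.04j), (0.48+0.04j), 0.34+0.00j], [(-0.59+0.02j), -0.59-0.02j, (-0.29+0.07j), (-0.29-0.07j), (-0.17+0j)], [(0.21+0.01j), (0.21-0.01j), (-0.6+0j), -0.60-0.00j, (0.87+0j)], [(-0.39-0.1j), -0.39+0.10j, -0.00-0.22j, -0.00+0.22j, -0.13+0.00j]]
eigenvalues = [(-1.57+0.16j), (-1.57-0.16j), (0.84+0.68j), (0.84-0.68j), (0.85+0j)]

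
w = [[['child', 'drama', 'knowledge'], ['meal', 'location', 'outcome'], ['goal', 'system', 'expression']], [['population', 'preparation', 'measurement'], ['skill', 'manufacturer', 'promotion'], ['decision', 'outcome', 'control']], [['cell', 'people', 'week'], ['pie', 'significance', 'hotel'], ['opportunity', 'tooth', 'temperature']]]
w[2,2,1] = 'tooth'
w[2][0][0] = 'cell'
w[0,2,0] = 'goal'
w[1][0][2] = 'measurement'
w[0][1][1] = 'location'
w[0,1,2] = 'outcome'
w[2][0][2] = 'week'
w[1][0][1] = 'preparation'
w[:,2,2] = ['expression', 'control', 'temperature']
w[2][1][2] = 'hotel'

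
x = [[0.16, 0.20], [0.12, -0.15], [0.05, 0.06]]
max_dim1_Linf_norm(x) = 0.2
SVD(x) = [[0.92, 0.27], [-0.28, 0.96], [0.28, 0.09]] @ diag([0.27385025191077794, 0.18331950122232893]) @ [[0.46, 0.89], [0.89, -0.46]]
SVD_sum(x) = [[0.12, 0.22], [-0.04, -0.07], [0.04, 0.07]] + [[0.04, -0.02], [0.16, -0.08], [0.01, -0.01]]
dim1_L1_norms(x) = [0.36, 0.27, 0.11]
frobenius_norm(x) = 0.33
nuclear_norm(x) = 0.46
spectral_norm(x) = 0.27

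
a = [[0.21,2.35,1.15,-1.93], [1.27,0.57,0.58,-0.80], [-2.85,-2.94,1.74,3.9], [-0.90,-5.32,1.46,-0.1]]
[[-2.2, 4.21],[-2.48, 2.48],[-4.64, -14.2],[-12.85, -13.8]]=a @ [[-0.5, 1.42],[1.59, 1.97],[-3.24, -1.43],[1.09, -0.48]]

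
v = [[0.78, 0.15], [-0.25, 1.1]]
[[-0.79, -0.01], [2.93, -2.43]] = v @ [[-1.46, 0.4],  [2.33, -2.12]]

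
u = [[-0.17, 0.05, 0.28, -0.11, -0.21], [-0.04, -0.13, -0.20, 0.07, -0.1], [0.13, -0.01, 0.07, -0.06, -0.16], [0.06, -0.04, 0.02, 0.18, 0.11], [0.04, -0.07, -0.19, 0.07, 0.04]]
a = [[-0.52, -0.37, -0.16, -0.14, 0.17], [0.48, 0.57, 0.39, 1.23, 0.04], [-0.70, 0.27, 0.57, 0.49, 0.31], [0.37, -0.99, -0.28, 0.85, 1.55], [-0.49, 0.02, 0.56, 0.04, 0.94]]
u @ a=[[-0.02,0.27,0.12,0.12,-0.31], [0.17,-0.18,-0.23,-0.20,-0.06], [-0.07,0.02,-0.06,-0.05,-0.2], [-0.05,-0.22,-0.00,0.11,0.40], [0.08,-0.17,-0.14,-0.12,0.09]]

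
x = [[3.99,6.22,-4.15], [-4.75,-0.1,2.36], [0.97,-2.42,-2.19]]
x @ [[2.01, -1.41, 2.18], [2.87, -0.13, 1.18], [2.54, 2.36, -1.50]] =[[15.33, -16.23, 22.26], [-3.84, 12.28, -14.01], [-10.56, -6.22, 2.54]]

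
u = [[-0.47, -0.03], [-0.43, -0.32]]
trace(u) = -0.79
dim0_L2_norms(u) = [0.64, 0.32]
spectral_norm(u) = 0.68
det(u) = 0.14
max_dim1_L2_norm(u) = 0.54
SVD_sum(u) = [[-0.41, -0.17], [-0.48, -0.20]] + [[-0.06,0.14], [0.05,-0.12]]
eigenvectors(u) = [[-0.44, 0.14], [-0.90, -0.99]]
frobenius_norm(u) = 0.71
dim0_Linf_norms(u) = [0.47, 0.32]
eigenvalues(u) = [-0.53, -0.26]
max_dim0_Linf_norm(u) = 0.47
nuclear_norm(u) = 0.89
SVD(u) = [[-0.65, -0.76],  [-0.76, 0.65]] @ diag([0.6846665142133165, 0.2008276980771987]) @ [[0.92, 0.38], [0.38, -0.92]]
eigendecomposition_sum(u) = [[-0.41, -0.06], [-0.84, -0.12]] + [[-0.06,  0.03], [0.41,  -0.20]]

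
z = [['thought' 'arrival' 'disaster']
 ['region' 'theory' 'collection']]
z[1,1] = 'theory'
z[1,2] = 'collection'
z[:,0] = ['thought', 'region']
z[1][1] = 'theory'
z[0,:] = ['thought', 'arrival', 'disaster']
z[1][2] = 'collection'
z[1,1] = 'theory'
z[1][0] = 'region'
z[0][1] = 'arrival'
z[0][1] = 'arrival'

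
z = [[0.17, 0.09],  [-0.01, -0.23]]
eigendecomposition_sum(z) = [[0.17, 0.04],[-0.00, -0.00]] + [[0.0, 0.05], [-0.01, -0.23]]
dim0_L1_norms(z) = [0.18, 0.32]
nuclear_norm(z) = 0.41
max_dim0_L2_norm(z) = 0.25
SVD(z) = [[-0.58,0.82], [0.82,0.58]] @ diag([0.2622702994921644, 0.1456512615952584]) @ [[-0.4, -0.91], [0.91, -0.4]]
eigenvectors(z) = [[1.00, -0.22], [-0.03, 0.98]]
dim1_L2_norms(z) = [0.19, 0.23]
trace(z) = -0.06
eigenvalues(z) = [0.17, -0.23]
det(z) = -0.04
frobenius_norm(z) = 0.30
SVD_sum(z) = [[0.06, 0.14],[-0.09, -0.20]] + [[0.11, -0.05], [0.08, -0.03]]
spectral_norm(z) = 0.26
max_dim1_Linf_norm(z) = 0.23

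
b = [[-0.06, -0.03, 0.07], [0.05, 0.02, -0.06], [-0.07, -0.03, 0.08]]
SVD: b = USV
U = [[-0.58, -0.74, -0.35], [0.48, -0.65, 0.59], [-0.66, 0.17, 0.73]]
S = [0.17, 0.0, 0.0]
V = [[0.63,0.28,-0.73], [-0.08,0.95,0.29], [-0.78,0.12,-0.62]]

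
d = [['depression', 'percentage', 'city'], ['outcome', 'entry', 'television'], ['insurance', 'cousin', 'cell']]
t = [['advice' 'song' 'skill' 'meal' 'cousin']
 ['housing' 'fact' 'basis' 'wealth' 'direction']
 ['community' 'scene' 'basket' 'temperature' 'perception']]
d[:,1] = ['percentage', 'entry', 'cousin']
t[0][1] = 'song'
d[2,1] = 'cousin'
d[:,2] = ['city', 'television', 'cell']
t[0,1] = 'song'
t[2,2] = 'basket'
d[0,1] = 'percentage'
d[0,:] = ['depression', 'percentage', 'city']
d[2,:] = ['insurance', 'cousin', 'cell']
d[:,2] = ['city', 'television', 'cell']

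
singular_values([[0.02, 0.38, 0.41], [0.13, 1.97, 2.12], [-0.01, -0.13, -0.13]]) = [2.96, 0.01, 0.0]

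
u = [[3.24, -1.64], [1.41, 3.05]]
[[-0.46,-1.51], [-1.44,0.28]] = u@[[-0.31,-0.34], [-0.33,0.25]]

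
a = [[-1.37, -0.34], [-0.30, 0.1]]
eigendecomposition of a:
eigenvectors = [[-0.98,  0.22], [-0.19,  -0.98]]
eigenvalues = [-1.44, 0.17]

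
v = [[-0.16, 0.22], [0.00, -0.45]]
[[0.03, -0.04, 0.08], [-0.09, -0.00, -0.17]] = v @ [[0.1, 0.28, 0.01], [0.19, 0.01, 0.37]]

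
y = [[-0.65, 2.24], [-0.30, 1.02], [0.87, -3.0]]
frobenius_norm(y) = 4.04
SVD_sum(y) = [[-0.65, 2.24], [-0.3, 1.02], [0.87, -3.0]] + [[0.00, 0.00],[-0.0, -0.00],[-0.00, -0.00]]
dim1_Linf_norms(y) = [2.24, 1.02, 3.0]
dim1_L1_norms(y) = [2.89, 1.32, 3.87]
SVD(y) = [[-0.58, 0.09], [-0.26, -0.96], [0.77, -0.26]] @ diag([4.04071593003929, 0.00384353050190852]) @ [[0.28, -0.96], [0.96, 0.28]]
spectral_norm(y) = 4.04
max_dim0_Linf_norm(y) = 3.0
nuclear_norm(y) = 4.04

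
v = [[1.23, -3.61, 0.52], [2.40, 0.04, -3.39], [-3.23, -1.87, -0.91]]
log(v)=[[(1.29+0.21j), (-0.79+0.62j), 0.52+0.77j], [(0.89+0.35j), 1.32+1.04j, (-0.41+1.29j)], [-0.73+0.52j, 0.16+1.53j, 1.44+1.89j]]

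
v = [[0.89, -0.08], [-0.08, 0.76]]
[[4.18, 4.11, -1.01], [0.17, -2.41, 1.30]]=v@[[4.76,4.37,-0.99], [0.72,-2.71,1.6]]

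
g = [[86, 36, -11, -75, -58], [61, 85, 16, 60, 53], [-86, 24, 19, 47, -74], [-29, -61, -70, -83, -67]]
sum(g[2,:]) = -70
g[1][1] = 85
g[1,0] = 61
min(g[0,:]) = -75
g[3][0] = -29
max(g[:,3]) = 60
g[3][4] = -67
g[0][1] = 36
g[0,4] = -58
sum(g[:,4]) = -146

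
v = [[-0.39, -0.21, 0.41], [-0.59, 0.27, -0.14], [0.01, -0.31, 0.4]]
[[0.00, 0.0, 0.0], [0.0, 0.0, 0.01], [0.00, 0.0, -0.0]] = v@[[-0.0, -0.0, -0.01], [0.00, 0.00, 0.0], [-0.0, -0.0, -0.0]]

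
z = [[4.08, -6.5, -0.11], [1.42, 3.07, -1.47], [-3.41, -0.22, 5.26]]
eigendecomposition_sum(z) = [[(1.9+1.92j), -4.42+1.00j, -0.62-1.94j], [(0.67-1.27j), 1.22+2.09j, (-0.89+0.63j)], [-1.86+2.16j, (-1.43-4.57j), 1.99-0.82j]] + [[1.90-1.92j,  -4.42-1.00j,  (-0.62+1.94j)],  [(0.67+1.27j),  (1.22-2.09j),  -0.89-0.63j],  [(-1.86-2.16j),  -1.43+4.57j,  (1.99+0.82j)]] + [[0.28-0.00j,2.34+0.00j,1.13+0.00j], [(0.08-0j),(0.64+0j),0.31+0.00j], [(0.32-0j),2.64+0.00j,1.27+0.00j]]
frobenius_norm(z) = 10.58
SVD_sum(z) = [[4.39, -5.82, -1.67], [-0.72, 0.96, 0.27], [-1.76, 2.34, 0.67]] + [[-0.63,-0.85,1.29], [1.23,1.65,-2.50], [-2.09,-2.78,4.23]] + [[0.32, 0.17, 0.27], [0.91, 0.47, 0.76], [0.44, 0.23, 0.36]]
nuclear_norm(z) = 16.21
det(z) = 79.42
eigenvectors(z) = [[-0.05+0.64j, -0.05-0.64j, (0.65+0j)], [0.34-0.08j, 0.34+0.08j, (0.18+0j)], [(-0.68+0j), -0.68-0.00j, (0.74+0j)]]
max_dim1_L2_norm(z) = 7.68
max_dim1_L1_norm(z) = 10.69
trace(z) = 12.41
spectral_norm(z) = 8.15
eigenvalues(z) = [(5.11+3.19j), (5.11-3.19j), (2.19+0j)]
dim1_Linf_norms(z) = [6.5, 3.07, 5.26]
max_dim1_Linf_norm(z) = 6.5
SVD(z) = [[-0.92,0.25,0.31],[0.15,-0.49,0.86],[0.37,0.83,0.41]] @ diag([8.151836122499978, 6.573107775699515, 1.4821005367191113]) @ [[-0.59,0.78,0.22], [-0.38,-0.51,0.77], [0.71,0.37,0.6]]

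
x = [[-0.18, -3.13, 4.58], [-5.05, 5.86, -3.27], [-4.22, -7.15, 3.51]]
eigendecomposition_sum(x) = [[(-0.55+1.79j), 0.42+0.85j, (1.11-0.23j)], [-1.70-0.03j, -0.63+0.58j, (0.48+0.91j)], [-2.65-0.75j, -1.24+0.65j, 0.37+1.63j]] + [[-0.55-1.79j, (0.42-0.85j), 1.11+0.23j],[(-1.7+0.03j), -0.63-0.58j, 0.48-0.91j],[(-2.65+0.75j), -1.24-0.65j, 0.37-1.63j]] + [[(0.92+0j), (-3.98+0j), (2.36-0j)], [-1.65-0.00j, (7.13-0j), (-4.22+0j)], [1.08+0.00j, (-4.68+0j), 2.77-0.00j]]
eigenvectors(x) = [[-0.01+0.50j, -0.01-0.50j, 0.42+0.00j], [-0.44+0.12j, -0.44-0.12j, (-0.76+0j)], [(-0.74+0j), -0.74-0.00j, 0.50+0.00j]]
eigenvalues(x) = [(-0.82+4j), (-0.82-4j), (10.82+0j)]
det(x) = 180.47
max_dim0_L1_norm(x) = 16.14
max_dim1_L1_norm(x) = 14.88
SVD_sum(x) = [[-0.03, -4.29, 2.81], [0.04, 5.58, -3.65], [-0.04, -6.63, 4.34]] + [[-0.08, -0.0, -0.0],[-5.06, -0.08, -0.17],[-4.21, -0.06, -0.14]] + [[-0.08, 1.16, 1.78], [-0.02, 0.36, 0.55], [0.03, -0.45, -0.69]]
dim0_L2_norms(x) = [6.58, 9.76, 6.63]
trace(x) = 9.19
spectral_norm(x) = 11.56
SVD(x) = [[0.44, 0.01, -0.9], [-0.58, 0.77, -0.28], [0.69, 0.64, 0.35]] @ diag([11.557813216837708, 6.587092695714555, 2.370414196455032]) @ [[-0.01, -0.84, 0.55], [-1.00, -0.02, -0.03], [0.04, -0.55, -0.84]]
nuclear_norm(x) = 20.52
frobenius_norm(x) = 13.51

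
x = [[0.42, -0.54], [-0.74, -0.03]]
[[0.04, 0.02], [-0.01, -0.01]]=x @ [[0.02, 0.01], [-0.05, -0.03]]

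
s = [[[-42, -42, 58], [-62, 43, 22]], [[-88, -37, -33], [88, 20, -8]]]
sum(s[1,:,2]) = -41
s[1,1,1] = 20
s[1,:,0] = [-88, 88]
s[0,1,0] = -62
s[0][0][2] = 58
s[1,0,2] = -33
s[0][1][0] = -62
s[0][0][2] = 58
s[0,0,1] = -42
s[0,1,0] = -62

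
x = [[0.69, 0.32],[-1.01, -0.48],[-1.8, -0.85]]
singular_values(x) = [2.41, 0.01]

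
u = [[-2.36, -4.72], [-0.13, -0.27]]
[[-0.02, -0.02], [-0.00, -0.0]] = u@[[-0.03, -0.01], [0.02, 0.01]]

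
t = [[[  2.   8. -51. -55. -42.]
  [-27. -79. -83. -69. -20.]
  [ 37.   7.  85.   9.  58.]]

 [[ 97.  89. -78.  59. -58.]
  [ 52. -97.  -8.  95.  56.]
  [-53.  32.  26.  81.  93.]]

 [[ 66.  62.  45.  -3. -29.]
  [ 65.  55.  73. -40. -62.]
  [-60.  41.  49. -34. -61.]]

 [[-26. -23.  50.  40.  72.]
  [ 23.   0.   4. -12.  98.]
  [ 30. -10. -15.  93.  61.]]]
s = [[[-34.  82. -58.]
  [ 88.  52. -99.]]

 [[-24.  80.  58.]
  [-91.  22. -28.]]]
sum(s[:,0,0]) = -58.0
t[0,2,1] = 7.0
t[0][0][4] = -42.0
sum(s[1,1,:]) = -97.0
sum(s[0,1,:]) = 41.0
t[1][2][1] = 32.0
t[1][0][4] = -58.0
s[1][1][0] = -91.0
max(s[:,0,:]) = 82.0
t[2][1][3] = -40.0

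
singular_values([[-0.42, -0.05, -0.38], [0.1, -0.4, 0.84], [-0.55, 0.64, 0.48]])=[1.04, 0.95, 0.4]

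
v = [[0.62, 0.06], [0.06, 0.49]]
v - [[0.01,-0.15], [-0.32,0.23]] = [[0.61, 0.21], [0.38, 0.26]]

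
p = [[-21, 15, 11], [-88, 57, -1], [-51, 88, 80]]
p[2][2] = 80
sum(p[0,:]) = 5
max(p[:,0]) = -21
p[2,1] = 88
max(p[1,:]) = 57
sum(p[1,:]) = -32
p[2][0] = -51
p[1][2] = -1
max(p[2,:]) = 88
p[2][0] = -51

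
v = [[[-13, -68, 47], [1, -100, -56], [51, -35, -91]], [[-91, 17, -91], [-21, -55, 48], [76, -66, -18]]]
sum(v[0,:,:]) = -264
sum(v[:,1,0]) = -20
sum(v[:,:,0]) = 3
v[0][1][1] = -100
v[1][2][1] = -66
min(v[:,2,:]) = -91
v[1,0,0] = -91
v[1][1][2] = 48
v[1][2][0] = 76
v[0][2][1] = -35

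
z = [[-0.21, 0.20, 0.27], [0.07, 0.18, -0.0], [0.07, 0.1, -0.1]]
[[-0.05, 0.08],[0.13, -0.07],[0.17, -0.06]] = z@[[-0.44, -0.53], [0.87, -0.18], [-1.17, 0.01]]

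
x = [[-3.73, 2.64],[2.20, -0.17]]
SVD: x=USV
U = [[-0.92, 0.4],  [0.4, 0.92]]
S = [4.97, 1.04]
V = [[0.87, -0.50], [0.50, 0.87]]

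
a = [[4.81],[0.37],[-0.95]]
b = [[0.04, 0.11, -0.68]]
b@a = [[0.88]]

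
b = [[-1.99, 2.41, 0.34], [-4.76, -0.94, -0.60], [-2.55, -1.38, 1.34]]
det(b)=24.632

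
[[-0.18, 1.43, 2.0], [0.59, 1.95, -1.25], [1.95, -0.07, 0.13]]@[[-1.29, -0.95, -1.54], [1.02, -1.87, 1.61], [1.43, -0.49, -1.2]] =[[4.55,-3.48,0.18], [-0.56,-3.59,3.73], [-2.40,-1.79,-3.27]]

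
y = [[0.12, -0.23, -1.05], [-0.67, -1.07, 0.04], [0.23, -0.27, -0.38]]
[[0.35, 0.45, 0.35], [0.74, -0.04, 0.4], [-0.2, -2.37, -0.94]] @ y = [[-0.18, -0.66, -0.48], [0.21, -0.24, -0.93], [1.35, 2.84, 0.47]]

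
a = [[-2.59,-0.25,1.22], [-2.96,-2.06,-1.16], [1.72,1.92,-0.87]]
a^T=[[-2.59, -2.96, 1.72], [-0.25, -2.06, 1.92], [1.22, -1.16, -0.87]]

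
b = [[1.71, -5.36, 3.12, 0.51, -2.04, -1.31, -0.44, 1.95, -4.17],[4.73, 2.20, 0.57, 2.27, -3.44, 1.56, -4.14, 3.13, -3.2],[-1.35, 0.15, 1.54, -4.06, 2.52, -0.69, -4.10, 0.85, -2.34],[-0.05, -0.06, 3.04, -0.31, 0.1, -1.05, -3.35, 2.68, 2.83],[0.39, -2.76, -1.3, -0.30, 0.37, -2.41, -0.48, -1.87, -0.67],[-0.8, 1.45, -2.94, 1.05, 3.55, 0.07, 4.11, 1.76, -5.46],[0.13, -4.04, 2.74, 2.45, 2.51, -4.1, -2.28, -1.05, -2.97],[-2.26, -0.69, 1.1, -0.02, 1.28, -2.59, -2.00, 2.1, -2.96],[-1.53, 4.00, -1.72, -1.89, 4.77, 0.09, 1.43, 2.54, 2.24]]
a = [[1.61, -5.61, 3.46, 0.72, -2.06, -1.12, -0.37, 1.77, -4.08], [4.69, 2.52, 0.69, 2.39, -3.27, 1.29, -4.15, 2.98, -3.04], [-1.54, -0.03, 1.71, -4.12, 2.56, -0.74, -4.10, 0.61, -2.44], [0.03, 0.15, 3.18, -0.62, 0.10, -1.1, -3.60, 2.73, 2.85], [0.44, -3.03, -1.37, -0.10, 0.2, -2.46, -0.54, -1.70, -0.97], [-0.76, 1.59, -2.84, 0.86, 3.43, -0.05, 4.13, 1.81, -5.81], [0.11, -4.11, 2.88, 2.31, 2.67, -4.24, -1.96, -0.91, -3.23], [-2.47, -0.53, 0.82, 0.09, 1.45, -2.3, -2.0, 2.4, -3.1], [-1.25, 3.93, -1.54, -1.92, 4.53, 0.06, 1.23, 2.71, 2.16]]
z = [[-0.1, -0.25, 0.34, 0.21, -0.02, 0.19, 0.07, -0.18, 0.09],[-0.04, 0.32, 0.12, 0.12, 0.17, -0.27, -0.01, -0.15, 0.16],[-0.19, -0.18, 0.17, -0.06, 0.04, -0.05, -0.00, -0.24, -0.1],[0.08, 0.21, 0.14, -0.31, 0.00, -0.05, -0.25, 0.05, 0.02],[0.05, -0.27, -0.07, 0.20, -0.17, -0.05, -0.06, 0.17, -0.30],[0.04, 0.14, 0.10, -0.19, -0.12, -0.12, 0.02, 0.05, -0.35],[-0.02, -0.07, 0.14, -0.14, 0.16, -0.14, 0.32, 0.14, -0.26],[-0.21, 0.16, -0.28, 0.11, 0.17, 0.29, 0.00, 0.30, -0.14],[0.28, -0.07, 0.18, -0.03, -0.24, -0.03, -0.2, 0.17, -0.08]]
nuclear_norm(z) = 4.04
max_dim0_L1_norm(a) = 27.68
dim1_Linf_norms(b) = [5.36, 4.73, 4.1, 3.35, 2.76, 5.46, 4.1, 2.96, 4.77]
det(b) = 240403.66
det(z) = -0.00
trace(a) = 7.97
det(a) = -122682.11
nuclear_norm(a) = 56.30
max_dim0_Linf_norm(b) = 5.46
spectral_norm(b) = 13.11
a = b + z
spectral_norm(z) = 0.76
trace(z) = 0.33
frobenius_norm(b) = 22.28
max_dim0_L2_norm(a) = 9.97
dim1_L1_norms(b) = [20.61, 25.24, 17.6, 13.47, 10.55, 21.19, 22.27, 15.0, 20.21]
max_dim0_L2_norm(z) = 0.61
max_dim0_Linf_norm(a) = 5.81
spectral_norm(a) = 13.07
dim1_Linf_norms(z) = [0.34, 0.32, 0.24, 0.31, 0.3, 0.35, 0.32, 0.3, 0.28]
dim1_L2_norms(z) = [0.56, 0.53, 0.42, 0.48, 0.52, 0.47, 0.53, 0.62, 0.5]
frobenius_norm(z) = 1.55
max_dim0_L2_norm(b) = 9.69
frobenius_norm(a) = 22.54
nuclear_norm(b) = 55.58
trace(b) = 7.64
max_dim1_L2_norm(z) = 0.62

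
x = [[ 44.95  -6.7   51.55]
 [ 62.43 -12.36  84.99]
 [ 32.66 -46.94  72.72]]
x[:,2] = [51.55, 84.99, 72.72]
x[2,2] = 72.72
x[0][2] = 51.55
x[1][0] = 62.43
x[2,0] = 32.66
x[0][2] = 51.55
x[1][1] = -12.36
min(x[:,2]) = 51.55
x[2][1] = -46.94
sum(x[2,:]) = 58.44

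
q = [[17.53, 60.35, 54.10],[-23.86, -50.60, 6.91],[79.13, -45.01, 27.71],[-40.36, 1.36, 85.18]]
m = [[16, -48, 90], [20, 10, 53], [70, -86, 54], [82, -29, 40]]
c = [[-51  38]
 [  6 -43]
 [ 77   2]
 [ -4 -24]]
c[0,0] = -51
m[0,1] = -48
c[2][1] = 2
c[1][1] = -43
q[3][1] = 1.36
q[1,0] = -23.86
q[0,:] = [17.53, 60.35, 54.1]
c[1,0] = 6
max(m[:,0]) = 82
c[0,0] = -51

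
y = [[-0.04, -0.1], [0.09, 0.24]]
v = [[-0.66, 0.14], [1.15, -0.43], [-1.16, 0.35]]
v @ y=[[0.04, 0.10], [-0.08, -0.22], [0.08, 0.20]]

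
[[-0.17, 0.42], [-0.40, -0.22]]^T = [[-0.17, -0.4], [0.42, -0.22]]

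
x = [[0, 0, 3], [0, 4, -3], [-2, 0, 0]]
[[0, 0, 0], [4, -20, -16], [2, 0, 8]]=x @[[-1, 0, -4], [1, -5, -4], [0, 0, 0]]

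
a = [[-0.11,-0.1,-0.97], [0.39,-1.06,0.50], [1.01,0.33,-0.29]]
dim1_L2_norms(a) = [0.98, 1.24, 1.1]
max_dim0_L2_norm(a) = 1.13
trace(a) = -1.46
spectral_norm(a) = 1.34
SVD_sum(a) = [[-0.06, 0.44, -0.45], [0.1, -0.79, 0.80], [-0.03, 0.24, -0.25]] + [[0.02, -0.0, -0.0], [0.33, -0.00, -0.04], [1.03, -0.01, -0.14]] + [[-0.07, -0.54, -0.52], [-0.04, -0.27, -0.26], [0.01, 0.10, 0.09]]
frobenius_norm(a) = 1.92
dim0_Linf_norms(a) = [1.01, 1.06, 0.97]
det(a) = -1.24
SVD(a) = [[-0.47, 0.02, 0.88],[0.84, 0.30, 0.45],[-0.26, 0.95, -0.16]] @ diag([1.338873782164612, 1.0879171657918518, 0.8518528252037733]) @ [[0.09, -0.70, 0.71], [0.99, -0.01, -0.13], [-0.09, -0.72, -0.69]]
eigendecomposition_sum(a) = [[(-0.06+0.5j), (-0.11+0.04j), -0.46-0.08j], [0.23-0.00j, (0.02+0.05j), (-0.01+0.21j)], [0.50+0.07j, (0.04+0.11j), (-0.09+0.45j)]] + [[-0.06-0.50j, (-0.11-0.04j), (-0.46+0.08j)],[(0.23+0j), (0.02-0.05j), -0.01-0.21j],[0.50-0.07j, (0.04-0.11j), (-0.09-0.45j)]] + [[0.01-0.00j, 0.13+0.00j, (-0.06+0j)], [(-0.08+0j), -1.11-0.00j, 0.51-0.00j], [0.02-0.00j, (0.26+0j), (-0.12+0j)]]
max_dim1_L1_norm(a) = 1.95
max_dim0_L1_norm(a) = 1.76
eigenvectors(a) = [[-0.68+0.00j, (-0.68-0j), (0.11+0j)], [(0.04+0.31j), (0.04-0.31j), (-0.97+0j)], [-0.01+0.67j, (-0.01-0.67j), (0.22+0j)]]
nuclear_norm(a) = 3.28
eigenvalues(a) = [(-0.12+1j), (-0.12-1j), (-1.22+0j)]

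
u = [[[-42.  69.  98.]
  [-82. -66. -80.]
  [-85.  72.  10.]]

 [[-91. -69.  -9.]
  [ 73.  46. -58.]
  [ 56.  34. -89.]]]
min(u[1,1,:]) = -58.0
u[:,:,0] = [[-42.0, -82.0, -85.0], [-91.0, 73.0, 56.0]]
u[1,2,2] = -89.0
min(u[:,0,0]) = -91.0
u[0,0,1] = 69.0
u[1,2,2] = -89.0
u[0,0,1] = 69.0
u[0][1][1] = -66.0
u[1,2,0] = 56.0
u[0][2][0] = -85.0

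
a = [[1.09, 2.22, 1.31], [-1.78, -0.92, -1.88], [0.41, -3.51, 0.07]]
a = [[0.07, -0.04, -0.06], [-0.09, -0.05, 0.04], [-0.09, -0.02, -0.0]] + [[1.02, 2.26, 1.37], [-1.69, -0.87, -1.92], [0.5, -3.49, 0.07]]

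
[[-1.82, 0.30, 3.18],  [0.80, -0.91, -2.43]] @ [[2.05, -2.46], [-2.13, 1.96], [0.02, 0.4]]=[[-4.31, 6.34],[3.53, -4.72]]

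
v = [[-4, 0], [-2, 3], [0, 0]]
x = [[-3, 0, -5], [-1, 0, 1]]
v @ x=[[12, 0, 20], [3, 0, 13], [0, 0, 0]]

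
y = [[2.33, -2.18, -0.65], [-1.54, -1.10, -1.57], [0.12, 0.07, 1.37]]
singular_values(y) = [3.27, 2.67, 0.85]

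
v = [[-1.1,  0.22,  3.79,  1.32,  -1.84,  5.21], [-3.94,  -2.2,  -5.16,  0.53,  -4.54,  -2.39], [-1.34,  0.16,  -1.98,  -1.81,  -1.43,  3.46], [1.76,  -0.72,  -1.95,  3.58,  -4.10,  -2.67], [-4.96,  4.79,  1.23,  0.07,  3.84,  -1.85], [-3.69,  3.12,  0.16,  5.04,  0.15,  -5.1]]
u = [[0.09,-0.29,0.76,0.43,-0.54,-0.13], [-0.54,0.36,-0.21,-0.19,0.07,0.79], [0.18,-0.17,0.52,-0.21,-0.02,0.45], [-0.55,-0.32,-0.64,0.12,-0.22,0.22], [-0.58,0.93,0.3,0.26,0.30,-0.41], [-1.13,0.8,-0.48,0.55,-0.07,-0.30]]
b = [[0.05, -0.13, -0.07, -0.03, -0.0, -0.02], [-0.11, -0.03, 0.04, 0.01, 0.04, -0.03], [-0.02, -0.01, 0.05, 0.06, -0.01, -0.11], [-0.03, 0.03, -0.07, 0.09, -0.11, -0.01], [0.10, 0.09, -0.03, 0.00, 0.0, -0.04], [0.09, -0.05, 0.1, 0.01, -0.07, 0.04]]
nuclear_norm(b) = 0.82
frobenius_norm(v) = 18.19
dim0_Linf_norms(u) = [1.13, 0.93, 0.76, 0.55, 0.54, 0.79]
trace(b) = 0.20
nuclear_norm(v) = 37.54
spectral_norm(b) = 0.20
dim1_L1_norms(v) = [13.48, 18.76, 10.18, 14.78, 16.74, 17.26]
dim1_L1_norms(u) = [2.24, 2.16, 1.55, 2.07, 2.78, 3.33]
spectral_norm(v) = 11.42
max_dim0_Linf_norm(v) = 5.21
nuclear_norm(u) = 5.51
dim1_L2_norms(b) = [0.16, 0.13, 0.14, 0.16, 0.14, 0.16]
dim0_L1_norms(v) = [16.79, 11.21, 14.27, 12.35, 15.9, 20.68]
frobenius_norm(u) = 2.82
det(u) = -0.00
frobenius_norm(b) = 0.37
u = v @ b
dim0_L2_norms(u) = [1.5, 1.36, 1.27, 0.81, 0.66, 1.07]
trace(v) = -2.96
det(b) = 0.00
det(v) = -5108.09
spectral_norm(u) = 2.06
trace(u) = 1.09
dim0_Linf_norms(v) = [4.96, 4.79, 5.16, 5.04, 4.54, 5.21]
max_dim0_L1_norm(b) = 0.4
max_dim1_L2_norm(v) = 8.65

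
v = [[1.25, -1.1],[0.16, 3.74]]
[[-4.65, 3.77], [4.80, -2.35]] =v @ [[-2.50, 2.37], [1.39, -0.73]]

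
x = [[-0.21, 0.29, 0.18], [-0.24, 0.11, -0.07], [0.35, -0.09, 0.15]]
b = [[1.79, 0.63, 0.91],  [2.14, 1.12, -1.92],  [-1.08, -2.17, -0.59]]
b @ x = [[-0.21, 0.51, 0.41], [-1.39, 0.92, 0.02], [0.54, -0.50, -0.13]]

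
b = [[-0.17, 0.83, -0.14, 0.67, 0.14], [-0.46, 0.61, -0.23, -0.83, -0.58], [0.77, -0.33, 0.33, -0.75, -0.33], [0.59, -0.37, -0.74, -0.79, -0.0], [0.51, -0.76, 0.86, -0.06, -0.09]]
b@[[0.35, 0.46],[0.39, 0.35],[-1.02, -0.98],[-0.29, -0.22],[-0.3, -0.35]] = [[0.17, 0.15], [0.73, 0.61], [0.12, 0.20], [1.05, 1.04], [-0.95, -0.83]]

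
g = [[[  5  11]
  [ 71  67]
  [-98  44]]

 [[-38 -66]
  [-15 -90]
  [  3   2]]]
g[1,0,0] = -38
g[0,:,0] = [5, 71, -98]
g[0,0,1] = 11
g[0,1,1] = 67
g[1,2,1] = 2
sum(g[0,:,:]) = 100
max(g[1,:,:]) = 3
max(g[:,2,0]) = 3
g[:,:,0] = [[5, 71, -98], [-38, -15, 3]]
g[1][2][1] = 2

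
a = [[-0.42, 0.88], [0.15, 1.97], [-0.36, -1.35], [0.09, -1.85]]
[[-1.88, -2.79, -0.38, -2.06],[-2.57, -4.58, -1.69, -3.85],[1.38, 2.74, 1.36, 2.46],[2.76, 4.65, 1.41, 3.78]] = a @ [[1.5, 1.54, -0.77, 0.7],[-1.42, -2.44, -0.8, -2.01]]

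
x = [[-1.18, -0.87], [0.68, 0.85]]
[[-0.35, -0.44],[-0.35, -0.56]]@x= [[0.11,-0.07],[0.03,-0.17]]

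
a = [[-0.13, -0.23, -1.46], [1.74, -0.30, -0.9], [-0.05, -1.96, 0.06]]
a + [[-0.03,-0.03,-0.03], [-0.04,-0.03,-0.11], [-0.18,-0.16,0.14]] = [[-0.16, -0.26, -1.49], [1.70, -0.33, -1.01], [-0.23, -2.12, 0.20]]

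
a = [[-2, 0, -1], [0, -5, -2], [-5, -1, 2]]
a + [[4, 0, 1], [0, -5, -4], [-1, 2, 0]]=[[2, 0, 0], [0, -10, -6], [-6, 1, 2]]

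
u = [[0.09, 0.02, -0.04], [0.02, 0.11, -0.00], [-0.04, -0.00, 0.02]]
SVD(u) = [[-0.64, 0.64, 0.42], [-0.73, -0.68, -0.08], [0.24, -0.36, 0.9]] @ diag([0.12759883158115712, 0.09119808534303897, 0.0012030830758039286]) @ [[-0.64, -0.73, 0.24], [0.64, -0.68, -0.36], [0.42, -0.08, 0.90]]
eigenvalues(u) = [0.0, 0.13, 0.09]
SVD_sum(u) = [[0.05, 0.06, -0.02],[0.06, 0.07, -0.02],[-0.02, -0.02, 0.01]] + [[0.04, -0.04, -0.02], [-0.04, 0.04, 0.02], [-0.02, 0.02, 0.01]] + [[0.00, -0.00, 0.0], [-0.00, 0.00, -0.00], [0.00, -0.00, 0.0]]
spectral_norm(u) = 0.13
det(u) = 0.00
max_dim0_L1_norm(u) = 0.15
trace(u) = 0.22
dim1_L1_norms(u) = [0.15, 0.13, 0.06]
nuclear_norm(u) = 0.22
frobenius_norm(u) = 0.16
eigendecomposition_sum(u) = [[0.0, -0.0, 0.00],  [-0.0, 0.0, -0.0],  [0.0, -0.0, 0.0]] + [[0.05, 0.06, -0.02], [0.06, 0.07, -0.02], [-0.02, -0.02, 0.01]] + [[0.04, -0.04, -0.02], [-0.04, 0.04, 0.02], [-0.02, 0.02, 0.01]]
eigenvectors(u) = [[0.42, -0.64, -0.64], [-0.08, -0.73, 0.68], [0.90, 0.24, 0.36]]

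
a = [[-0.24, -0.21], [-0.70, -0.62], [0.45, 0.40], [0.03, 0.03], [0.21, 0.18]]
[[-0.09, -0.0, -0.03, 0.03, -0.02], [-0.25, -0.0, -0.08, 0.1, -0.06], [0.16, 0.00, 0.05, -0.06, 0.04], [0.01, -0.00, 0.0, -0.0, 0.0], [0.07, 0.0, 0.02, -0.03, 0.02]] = a@[[0.21, 0.10, -0.11, -0.14, 0.15], [0.17, -0.11, 0.25, -0.00, -0.08]]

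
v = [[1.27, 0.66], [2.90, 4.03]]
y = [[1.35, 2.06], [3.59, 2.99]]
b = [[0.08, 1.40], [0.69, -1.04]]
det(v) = 3.20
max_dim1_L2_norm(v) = 4.96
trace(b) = -0.96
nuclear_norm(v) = 5.75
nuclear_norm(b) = 2.37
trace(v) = 5.30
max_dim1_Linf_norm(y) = 3.59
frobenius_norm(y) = 5.28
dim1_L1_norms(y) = [3.41, 6.58]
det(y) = -3.36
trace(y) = 4.34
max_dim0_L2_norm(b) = 1.74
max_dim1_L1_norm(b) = 1.73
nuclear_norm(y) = 5.88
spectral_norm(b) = 1.78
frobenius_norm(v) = 5.17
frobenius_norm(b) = 1.88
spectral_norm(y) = 5.24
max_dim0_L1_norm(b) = 2.44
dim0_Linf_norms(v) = [2.9, 4.03]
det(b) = -1.05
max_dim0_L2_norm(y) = 3.84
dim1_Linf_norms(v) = [1.27, 4.03]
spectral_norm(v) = 5.13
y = b + v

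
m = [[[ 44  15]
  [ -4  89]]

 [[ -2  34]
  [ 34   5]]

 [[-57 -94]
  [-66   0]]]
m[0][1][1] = 89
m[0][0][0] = 44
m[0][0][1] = 15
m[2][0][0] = -57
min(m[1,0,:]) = -2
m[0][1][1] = 89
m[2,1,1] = 0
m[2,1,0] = -66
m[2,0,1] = -94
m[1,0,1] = 34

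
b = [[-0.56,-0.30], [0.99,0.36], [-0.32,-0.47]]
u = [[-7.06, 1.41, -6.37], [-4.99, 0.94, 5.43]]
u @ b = [[7.39,5.62],[1.99,-0.72]]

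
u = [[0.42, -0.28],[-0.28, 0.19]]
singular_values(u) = [0.61, 0.0]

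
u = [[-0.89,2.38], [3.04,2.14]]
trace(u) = 1.25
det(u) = -9.14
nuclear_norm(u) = 6.21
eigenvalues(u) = [-2.46, 3.71]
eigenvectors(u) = [[-0.83, -0.46], [0.55, -0.89]]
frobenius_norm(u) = 4.50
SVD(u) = [[0.28, 0.96], [0.96, -0.28]] @ diag([3.8114970615754813, 2.397955410261307]) @ [[0.7,0.72],[-0.72,0.7]]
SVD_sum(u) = [[0.76, 0.77], [2.55, 2.62]] + [[-1.65, 1.61],[0.49, -0.48]]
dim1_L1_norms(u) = [3.27, 5.18]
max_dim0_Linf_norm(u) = 3.04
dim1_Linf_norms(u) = [2.38, 3.04]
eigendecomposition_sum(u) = [[-1.84, 0.95], [1.21, -0.63]] + [[0.95, 1.43], [1.83, 2.77]]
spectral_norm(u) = 3.81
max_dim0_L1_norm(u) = 4.52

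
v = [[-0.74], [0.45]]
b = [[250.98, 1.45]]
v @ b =[[-185.73, -1.07], [112.94, 0.65]]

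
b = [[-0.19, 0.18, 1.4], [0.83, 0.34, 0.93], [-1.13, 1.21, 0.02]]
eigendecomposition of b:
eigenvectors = [[(-0.65+0j), -0.65-0.00j, (0.46+0j)], [(-0.14+0.44j), (-0.14-0.44j), (0.81+0j)], [0.18-0.58j, 0.18+0.58j, (0.37+0j)]]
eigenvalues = [(-0.54+1.14j), (-0.54-1.14j), (1.24+0j)]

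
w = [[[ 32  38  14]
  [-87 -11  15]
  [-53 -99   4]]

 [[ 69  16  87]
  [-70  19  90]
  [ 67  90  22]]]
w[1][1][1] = 19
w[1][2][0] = 67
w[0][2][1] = -99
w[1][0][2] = 87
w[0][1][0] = -87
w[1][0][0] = 69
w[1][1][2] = 90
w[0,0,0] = 32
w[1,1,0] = -70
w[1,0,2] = 87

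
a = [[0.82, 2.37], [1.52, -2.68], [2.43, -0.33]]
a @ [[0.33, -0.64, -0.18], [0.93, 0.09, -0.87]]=[[2.47,-0.31,-2.21], [-1.99,-1.21,2.06], [0.5,-1.58,-0.15]]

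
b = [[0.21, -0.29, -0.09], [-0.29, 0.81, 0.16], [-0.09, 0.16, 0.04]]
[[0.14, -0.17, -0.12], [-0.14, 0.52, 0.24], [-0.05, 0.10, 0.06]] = b@[[0.79, 0.13, -0.11], [0.13, 0.66, 0.12], [-0.11, 0.12, 0.72]]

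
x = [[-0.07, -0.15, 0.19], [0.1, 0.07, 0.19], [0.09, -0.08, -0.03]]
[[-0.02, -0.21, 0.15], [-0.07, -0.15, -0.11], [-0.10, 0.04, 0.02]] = x@[[-0.83, 0.21, -0.50], [0.4, 0.09, -0.8], [-0.07, -0.94, -0.02]]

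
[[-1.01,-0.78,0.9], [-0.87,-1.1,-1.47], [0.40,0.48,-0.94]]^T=[[-1.01, -0.87, 0.40], [-0.78, -1.1, 0.48], [0.9, -1.47, -0.94]]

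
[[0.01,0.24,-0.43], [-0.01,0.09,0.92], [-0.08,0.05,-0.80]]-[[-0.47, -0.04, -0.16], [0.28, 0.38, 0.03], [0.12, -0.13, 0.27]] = [[0.48, 0.28, -0.27], [-0.29, -0.29, 0.89], [-0.20, 0.18, -1.07]]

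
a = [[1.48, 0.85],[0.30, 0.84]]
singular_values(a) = [1.85, 0.53]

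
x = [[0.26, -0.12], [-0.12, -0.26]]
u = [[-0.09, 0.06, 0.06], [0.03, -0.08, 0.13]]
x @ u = [[-0.03,  0.03,  -0.0], [0.00,  0.01,  -0.04]]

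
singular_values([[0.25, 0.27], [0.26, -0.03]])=[0.41, 0.19]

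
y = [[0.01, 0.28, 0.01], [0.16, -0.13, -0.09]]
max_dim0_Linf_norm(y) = 0.28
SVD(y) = [[-0.83, 0.56], [0.56, 0.83]] @ diag([0.32085350019821596, 0.16202787232619406]) @ [[0.26, -0.95, -0.18], [0.85, 0.31, -0.42]]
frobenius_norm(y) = 0.36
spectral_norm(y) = 0.32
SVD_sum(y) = [[-0.07, 0.25, 0.05], [0.05, -0.17, -0.03]] + [[0.08, 0.03, -0.04], [0.11, 0.04, -0.06]]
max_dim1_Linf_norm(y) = 0.28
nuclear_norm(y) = 0.48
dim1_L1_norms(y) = [0.3, 0.38]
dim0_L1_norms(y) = [0.17, 0.41, 0.1]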